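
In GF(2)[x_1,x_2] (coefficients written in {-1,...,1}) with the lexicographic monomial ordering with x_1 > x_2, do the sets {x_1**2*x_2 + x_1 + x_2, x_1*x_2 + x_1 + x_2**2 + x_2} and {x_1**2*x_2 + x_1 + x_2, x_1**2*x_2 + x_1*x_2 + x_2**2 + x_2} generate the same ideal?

No, the ideals differ.

Two ideals are equal iff their reduced Gröbner bases coincide (the reduced basis is unique for a fixed ordering).
Buchberger on the first generating set:
f_1 = x_1**2*x_2 + x_1 + x_2, LT = x_1**2*x_2.
f_2 = x_1*x_2 + x_1 + x_2**2 + x_2, LT = x_1*x_2.

S(f_1,f_2): lcm = x_1**2*x_2. S = x_1**2 + x_1*x_2**2 + x_1*x_2 + x_1 + x_2.
  leading term x_1**2: no divisor's leading term divides it; move x_1**2 to the remainder.
  leading term x_1*x_2**2: subtract (x_2)·f_2 from x_1*x_2**2 + x_1*x_2 + x_1 + x_2 → x_1 + x_2**3 + x_2**2 + x_2
  leading term x_1: no divisor's leading term divides it; move x_1 to the remainder.
  leading term x_2**3: no divisor's leading term divides it; move x_2**3 to the remainder.
  leading term x_2**2: no divisor's leading term divides it; move x_2**2 to the remainder.
  leading term x_2: no divisor's leading term divides it; move x_2 to the remainder.
  remainder x_1**2 + x_1 + x_2**3 + x_2**2 + x_2 ≠ 0; add g_3 = x_1**2 + x_1 + x_2**3 + x_2**2 + x_2 to the basis.

S(f_1,g_3): lcm = x_1**2*x_2. S = x_1*x_2 + x_1 + x_2**4 + x_2**3 + x_2**2 + x_2.
  leading term x_1*x_2: subtract (1)·f_2 from x_1*x_2 + x_1 + x_2**4 + x_2**3 + x_2**2 + x_2 → x_2**4 + x_2**3
  leading term x_2**4: no divisor's leading term divides it; move x_2**4 to the remainder.
  leading term x_2**3: no divisor's leading term divides it; move x_2**3 to the remainder.
  remainder x_2**4 + x_2**3 ≠ 0; add g_4 = x_2**4 + x_2**3 to the basis.

The other S-polynomials (S(f_2,g_3), S(f_1,g_4), S(f_2,g_4), S(g_3,g_4)) all reduce to 0 modulo the current basis, so we have a Gröbner basis.
Inter-reduce: drop elements whose leading term is divisible by another's, tail-reduce, and make monic.
Reduced Gröbner basis: {x_1**2 + x_1 + x_2**3 + x_2**2 + x_2, x_1*x_2 + x_1 + x_2**2 + x_2, x_2**4 + x_2**3}.

Buchberger on the second generating set:
h_1 = x_1**2*x_2 + x_1 + x_2, LT = x_1**2*x_2.
h_2 = x_1**2*x_2 + x_1*x_2 + x_2**2 + x_2, LT = x_1**2*x_2.

S(h_1,h_2): lcm = x_1**2*x_2. S = x_1*x_2 + x_1 + x_2**2.
  leading term x_1*x_2: no divisor's leading term divides it; move x_1*x_2 to the remainder.
  leading term x_1: no divisor's leading term divides it; move x_1 to the remainder.
  leading term x_2**2: no divisor's leading term divides it; move x_2**2 to the remainder.
  remainder x_1*x_2 + x_1 + x_2**2 ≠ 0; add k_3 = x_1*x_2 + x_1 + x_2**2 to the basis.

S(h_1,k_3): lcm = x_1**2*x_2. S = x_1**2 + x_1*x_2**2 + x_1 + x_2.
  leading term x_1**2: no divisor's leading term divides it; move x_1**2 to the remainder.
  leading term x_1*x_2**2: subtract (x_2)·k_3 from x_1*x_2**2 + x_1 + x_2 → x_1*x_2 + x_1 + x_2**3 + x_2
  leading term x_1*x_2: subtract (1)·k_3 from x_1*x_2 + x_1 + x_2**3 + x_2 → x_2**3 + x_2**2 + x_2
  leading term x_2**3: no divisor's leading term divides it; move x_2**3 to the remainder.
  leading term x_2**2: no divisor's leading term divides it; move x_2**2 to the remainder.
  leading term x_2: no divisor's leading term divides it; move x_2 to the remainder.
  remainder x_1**2 + x_2**3 + x_2**2 + x_2 ≠ 0; add k_4 = x_1**2 + x_2**3 + x_2**2 + x_2 to the basis.

S(h_1,k_4): lcm = x_1**2*x_2. S = x_1 + x_2**4 + x_2**3 + x_2**2 + x_2.
  leading term x_1: no divisor's leading term divides it; move x_1 to the remainder.
  leading term x_2**4: no divisor's leading term divides it; move x_2**4 to the remainder.
  leading term x_2**3: no divisor's leading term divides it; move x_2**3 to the remainder.
  leading term x_2**2: no divisor's leading term divides it; move x_2**2 to the remainder.
  leading term x_2: no divisor's leading term divides it; move x_2 to the remainder.
  remainder x_1 + x_2**4 + x_2**3 + x_2**2 + x_2 ≠ 0; add k_5 = x_1 + x_2**4 + x_2**3 + x_2**2 + x_2 to the basis.

S(h_1,k_5): lcm = x_1**2*x_2. S = x_1*x_2**5 + x_1*x_2**4 + x_1*x_2**3 + x_1*x_2**2 + x_1 + x_2.
  leading term x_1*x_2**5: subtract (x_2**4)·k_3 from x_1*x_2**5 + x_1*x_2**4 + x_1*x_2**3 + x_1*x_2**2 + x_1 + x_2 → x_1*x_2**3 + x_1*x_2**2 + x_1 + x_2**6 + x_2
  leading term x_1*x_2**3: subtract (x_2**2)·k_3 from x_1*x_2**3 + x_1*x_2**2 + x_1 + x_2**6 + x_2 → x_1 + x_2**6 + x_2**4 + x_2
  leading term x_1: subtract (1)·k_5 from x_1 + x_2**6 + x_2**4 + x_2 → x_2**6 + x_2**3 + x_2**2
  leading term x_2**6: no divisor's leading term divides it; move x_2**6 to the remainder.
  leading term x_2**3: no divisor's leading term divides it; move x_2**3 to the remainder.
  leading term x_2**2: no divisor's leading term divides it; move x_2**2 to the remainder.
  remainder x_2**6 + x_2**3 + x_2**2 ≠ 0; add k_6 = x_2**6 + x_2**3 + x_2**2 to the basis.

S(k_3,k_5): lcm = x_1*x_2. S = x_1 + x_2**5 + x_2**4 + x_2**3.
  leading term x_1: subtract (1)·k_5 from x_1 + x_2**5 + x_2**4 + x_2**3 → x_2**5 + x_2**2 + x_2
  leading term x_2**5: no divisor's leading term divides it; move x_2**5 to the remainder.
  leading term x_2**2: no divisor's leading term divides it; move x_2**2 to the remainder.
  leading term x_2: no divisor's leading term divides it; move x_2 to the remainder.
  remainder x_2**5 + x_2**2 + x_2 ≠ 0; add k_7 = x_2**5 + x_2**2 + x_2 to the basis.

The other S-polynomials (S(h_2,k_3), S(h_2,k_4), S(k_3,k_4), S(h_2,k_5), S(k_4,k_5), S(h_1,k_6), S(h_2,k_6), S(k_3,k_6), S(k_4,k_6), S(k_5,k_6), S(h_1,k_7), S(h_2,k_7), S(k_3,k_7), S(k_4,k_7), S(k_5,k_7), S(k_6,k_7)) all reduce to 0 modulo the current basis, so we have a Gröbner basis.
Inter-reduce: drop elements whose leading term is divisible by another's, tail-reduce, and make monic.
Reduced Gröbner basis: {x_1 + x_2**4 + x_2**3 + x_2**2 + x_2, x_2**5 + x_2**2 + x_2}.

The bases are distinct; the ideals are different.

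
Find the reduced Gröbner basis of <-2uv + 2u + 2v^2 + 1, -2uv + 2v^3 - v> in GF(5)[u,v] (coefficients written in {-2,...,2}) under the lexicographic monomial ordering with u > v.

The reduced Gröbner basis is the canonical form of the ideal for this ordering.

f_1 = -2uv + 2u + 2v^2 + 1, LT = uv.
f_2 = -2uv + 2v^3 - v, LT = uv.

S(f_1,f_2): lcm = uv. S = -u + v^3 - v^2 + 2v + 2.
  leading term u: no divisor's leading term divides it; move -u to the remainder.
  leading term v^3: no divisor's leading term divides it; move v^3 to the remainder.
  leading term v^2: no divisor's leading term divides it; move -v^2 to the remainder.
  leading term v: no divisor's leading term divides it; move 2v to the remainder.
  leading term 1: no divisor's leading term divides it; move 2 to the remainder.
  remainder -u + v^3 - v^2 + 2v + 2 ≠ 0; add g_3 = -u + v^3 - v^2 + 2v + 2 to the basis.

S(f_1,g_3): lcm = uv. S = -u + v^4 - v^3 + v^2 + 2v + 2.
  leading term u: subtract (1)·g_3 from -u + v^4 - v^3 + v^2 + 2v + 2 → v^4 - 2v^3 + 2v^2
  leading term v^4: no divisor's leading term divides it; move v^4 to the remainder.
  leading term v^3: no divisor's leading term divides it; move -2v^3 to the remainder.
  leading term v^2: no divisor's leading term divides it; move 2v^2 to the remainder.
  remainder v^4 - 2v^3 + 2v^2 ≠ 0; add g_4 = v^4 - 2v^3 + 2v^2 to the basis.

The other S-polynomials (S(f_2,g_3), S(f_1,g_4), S(f_2,g_4), S(g_3,g_4)) all reduce to 0 modulo the current basis, so we have a Gröbner basis.
Inter-reduce: drop elements whose leading term is divisible by another's, tail-reduce, and make monic.

G = {u - v^3 + v^2 - 2v - 2, v^4 - 2v^3 + 2v^2}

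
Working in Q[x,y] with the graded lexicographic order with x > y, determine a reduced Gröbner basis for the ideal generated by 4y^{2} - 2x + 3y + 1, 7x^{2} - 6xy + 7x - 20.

f_1 = 4y^{2} - 2x + 3y + 1, LT = y^{2}.
f_2 = 7x^{2} - 6xy + 7x - 20, LT = x^{2}.

The S-polynomials (S(f_1,f_2)) all reduce to 0 modulo the current basis, so we have a Gröbner basis.

G = {x^{2} - \tfrac{6}{7}xy + x - \tfrac{20}{7}, y^{2} - \tfrac{1}{2}x + \tfrac{3}{4}y + \tfrac{1}{4}}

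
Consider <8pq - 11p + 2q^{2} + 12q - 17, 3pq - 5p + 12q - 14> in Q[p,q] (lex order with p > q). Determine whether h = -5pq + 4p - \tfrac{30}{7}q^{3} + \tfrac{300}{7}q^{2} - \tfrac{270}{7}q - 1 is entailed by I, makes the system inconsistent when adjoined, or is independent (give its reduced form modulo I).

-5pq + 4p - \tfrac{30}{7}q^{3} + \tfrac{300}{7}q^{2} - \tfrac{270}{7}q - 1 is independent of I; its normal form modulo I is -\tfrac{24}{7}q^{2} + \tfrac{275}{7}q - \tfrac{251}{7}.

First compute the reduced Gröbner basis of I by Buchberger's algorithm.
f_1 = 8pq - 11p + 2q^{2} + 12q - 17, LT = pq.
f_2 = 3pq - 5p + 12q - 14, LT = pq.

S(f_1,f_2): lcm = pq. S = \tfrac{7}{24}p + \tfrac{1}{4}q^{2} - \tfrac{5}{2}q + \tfrac{61}{24}.
  reduce S modulo (f_1, f_2):
  remainder \tfrac{7}{24}p + \tfrac{1}{4}q^{2} - \tfrac{5}{2}q + \tfrac{61}{24} ≠ 0; add k_3 = \tfrac{7}{24}p + \tfrac{1}{4}q^{2} - \tfrac{5}{2}q + \tfrac{61}{24} to the basis.

S(f_1,k_3): lcm = pq. S = -\tfrac{11}{8}p - \tfrac{6}{7}q^{3} + \tfrac{247}{28}q^{2} - \tfrac{101}{14}q - \tfrac{17}{8}.
  reduce S modulo (f_1, f_2, k_3):
  remainder -\tfrac{6}{7}q^{3} + 10q^{2} - 19q + \tfrac{69}{7} ≠ 0; add k_4 = -\tfrac{6}{7}q^{3} + 10q^{2} - 19q + \tfrac{69}{7} to the basis.

The other S-polynomials (S(f_2,k_3), S(f_1,k_4), S(f_2,k_4), S(k_3,k_4)) all reduce to 0 modulo the current basis, so we have a Gröbner basis.
Inter-reduce: drop elements whose leading term is divisible by another's, tail-reduce, and make monic.
Reduced Gröbner basis: {p + \tfrac{6}{7}q^{2} - \tfrac{60}{7}q + \tfrac{61}{7}, q^{3} - \tfrac{35}{3}q^{2} + \tfrac{133}{6}q - \tfrac{23}{2}}.
Label its elements g_1 = p + \tfrac{6}{7}q^{2} - \tfrac{60}{7}q + \tfrac{61}{7}, g_2 = q^{3} - \tfrac{35}{3}q^{2} + \tfrac{133}{6}q - \tfrac{23}{2}.

Reduce h = -5pq + 4p - \tfrac{30}{7}q^{3} + \tfrac{300}{7}q^{2} - \tfrac{270}{7}q - 1 modulo G:
  leading term pq: subtract (-5q)·g_1 from -5pq + 4p - \tfrac{30}{7}q^{3} + \tfrac{300}{7}q^{2} - \tfrac{270}{7}q - 1 → 4p + 5q - 1
  leading term p: subtract (4)·g_1 from 4p + 5q - 1 → -\tfrac{24}{7}q^{2} + \tfrac{275}{7}q - \tfrac{251}{7}
  leading term q^{2}: no divisor's leading term divides it; move -\tfrac{24}{7}q^{2} to the remainder.
  leading term q: no divisor's leading term divides it; move \tfrac{275}{7}q to the remainder.
  leading term 1: no divisor's leading term divides it; move -\tfrac{251}{7} to the remainder.
  normal form = -\tfrac{24}{7}q^{2} + \tfrac{275}{7}q - \tfrac{251}{7}.
The normal form is nonzero, so h ∉ I. Since h minus its normal form lies in I, I + (h) = I + (r) where r = -\tfrac{24}{7}q^{2} + \tfrac{275}{7}q - \tfrac{251}{7}; decide whether this ideal is the whole ring.
Run Buchberger on G together with r (pairs among the g_i already reduce to 0 since G is a Gröbner basis):
g_1 = p + \tfrac{6}{7}q^{2} - \tfrac{60}{7}q + \tfrac{61}{7}, LT = p.
g_2 = q^{3} - \tfrac{35}{3}q^{2} + \tfrac{133}{6}q - \tfrac{23}{2}, LT = q^{3}.
r = -\tfrac{24}{7}q^{2} + \tfrac{275}{7}q - \tfrac{251}{7}, LT = q^{2}.

S(g_2,r): lcm = q^{3}. S = -\tfrac{5}{24}q^{2} + \tfrac{281}{24}q - \tfrac{23}{2}.
  reduce S modulo (g_1, g_2, r):
  remainder \tfrac{5369}{576}q - \tfrac{5369}{576} ≠ 0; add m_4 = \tfrac{5369}{576}q - \tfrac{5369}{576} to the basis.

The other S-polynomials (S(g_1,g_2), S(g_1,r), S(g_1,m_4), S(g_2,m_4), S(r,m_4)) all reduce to 0 modulo the current basis, so we have a Gröbner basis.
Inter-reduce: drop elements whose leading term is divisible by another's, tail-reduce, and make monic.
Reduced Gröbner basis: {p + 1, q - 1}.
The reduced Gröbner basis of I + (h) is {p + 1, q - 1} ≠ {1}, a proper ideal, so the enlarged system stays consistent: h is independent of I, with normal form -\tfrac{24}{7}q^{2} + \tfrac{275}{7}q - \tfrac{251}{7}.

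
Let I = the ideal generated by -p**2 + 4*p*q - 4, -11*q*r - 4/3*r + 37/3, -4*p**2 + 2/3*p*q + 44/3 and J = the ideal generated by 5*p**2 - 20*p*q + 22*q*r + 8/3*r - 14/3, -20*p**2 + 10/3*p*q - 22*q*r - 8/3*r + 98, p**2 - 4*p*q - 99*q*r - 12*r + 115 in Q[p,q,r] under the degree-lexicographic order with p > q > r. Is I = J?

Two ideals are equal iff their reduced Gröbner bases coincide (the reduced basis is unique for a fixed ordering).
Buchberger on the first generating set:
f_1 = -p**2 + 4*p*q - 4, LT = p**2.
f_2 = -11*q*r - 4/3*r + 37/3, LT = q*r.
f_3 = -4*p**2 + 2/3*p*q + 44/3, LT = p**2.

S(f_1,f_3): lcm = p**2. S = -23/6*p*q + 23/3.
  reduce S modulo (f_1, f_2, f_3):
  remainder -23/6*p*q + 23/3 ≠ 0; add g_4 = -23/6*p*q + 23/3 to the basis.

S(f_1,g_4): lcm = p**2*q. S = -4*p*q**2 + 2*p + 4*q.
  reduce S modulo (f_1, f_2, f_3, g_4):
  remainder 2*p - 4*q ≠ 0; add g_5 = 2*p - 4*q to the basis.

S(f_2,g_4): lcm = p*q*r. S = 4/33*p*r - 37/33*p + 2*r.
  reduce S modulo (f_1, f_2, f_3, g_4, g_5):
  remainder -74/33*q + 2146/1089*r + 296/1089 ≠ 0; add g_6 = -74/33*q + 2146/1089*r + 296/1089 to the basis.

S(f_2,g_6): lcm = q*r. S = 29/33*r**2 + 8/33*r - 37/33.
  reduce S modulo (f_1, f_2, f_3, g_4, g_5, g_6):
  remainder 29/33*r**2 + 8/33*r - 37/33 ≠ 0; add g_7 = 29/33*r**2 + 8/33*r - 37/33 to the basis.

The other S-polynomials (S(f_1,f_2), S(f_2,f_3), S(f_3,g_4), S(f_1,g_5), S(f_2,g_5), S(f_3,g_5), S(g_4,g_5), S(f_1,g_6), S(f_3,g_6), S(g_4,g_6), S(g_5,g_6), S(f_1,g_7), S(f_2,g_7), S(f_3,g_7), S(g_4,g_7), S(g_5,g_7), S(g_6,g_7)) all reduce to 0 modulo the current basis, so we have a Gröbner basis.
Inter-reduce: drop elements whose leading term is divisible by another's, tail-reduce, and make monic.
Reduced Gröbner basis: {r**2 + 8/29*r - 37/29, p - 58/33*r - 8/33, q - 29/33*r - 4/33}.

Buchberger on the second generating set:
h_1 = 5*p**2 - 20*p*q + 22*q*r + 8/3*r - 14/3, LT = p**2.
h_2 = -20*p**2 + 10/3*p*q - 22*q*r - 8/3*r + 98, LT = p**2.
h_3 = p**2 - 4*p*q - 99*q*r - 12*r + 115, LT = p**2.

S(h_1,h_2): lcm = p**2. S = -23/6*p*q + 33/10*q*r + 2/5*r + 119/30.
  reduce S modulo (h_1, h_2, h_3):
  remainder -23/6*p*q + 33/10*q*r + 2/5*r + 119/30 ≠ 0; add k_4 = -23/6*p*q + 33/10*q*r + 2/5*r + 119/30 to the basis.

S(h_1,h_3): lcm = p**2. S = 517/5*q*r + 188/15*r - 1739/15.
  reduce S modulo (h_1, h_2, h_3, k_4):
  remainder 517/5*q*r + 188/15*r - 1739/15 ≠ 0; add k_5 = 517/5*q*r + 188/15*r - 1739/15 to the basis.

S(h_1,k_4): lcm = p**2*q. S = -4*p*q**2 + 99/115*p*q*r + 22/5*q**2*r + 12/115*p*r + 8/15*q*r + 119/115*p - 14/15*q.
  reduce S modulo (h_1, h_2, h_3, k_4, k_5):
  remainder 12/115*p*r + 119/115*p - 4*q + 198/115*r ≠ 0; add k_6 = 12/115*p*r + 119/115*p - 4*q + 198/115*r to the basis.

S(k_4,k_5): lcm = p*q*r. S = -99/115*q*r**2 - 4/33*p*r - 12/115*r**2 + 37/33*p - 119/115*r.
  reduce S modulo (h_1, h_2, h_3, k_4, k_5, k_6):
  remainder 230/99*p - 460/99*q ≠ 0; add k_7 = 230/99*p - 460/99*q to the basis.

S(h_1,k_6): lcm = p**2*r. S = -4*p*q*r + 22/5*q*r**2 - 119/12*p**2 + 115/3*p*q - 33/2*p*r + 8/15*r**2 - 14/15*r.
  reduce S modulo (h_1, h_2, h_3, k_4, k_5, k_6, k_7):
  remainder -1221/4*q + 1073/4*r + 37 ≠ 0; add k_8 = -1221/4*q + 1073/4*r + 37 to the basis.

S(k_5,k_8): lcm = q*r. S = 29/33*r**2 + 8/33*r - 37/33.
  reduce S modulo (h_1, h_2, h_3, k_4, k_5, k_6, k_7, k_8):
  remainder 29/33*r**2 + 8/33*r - 37/33 ≠ 0; add k_9 = 29/33*r**2 + 8/33*r - 37/33 to the basis.

The other S-polynomials (S(h_2,h_3), S(h_2,k_4), S(h_3,k_4), S(h_1,k_5), S(h_2,k_5), S(h_3,k_5), S(h_2,k_6), S(h_3,k_6), S(k_4,k_6), S(k_5,k_6), S(h_1,k_7), S(h_2,k_7), S(h_3,k_7), S(k_4,k_7), S(k_5,k_7), S(k_6,k_7), S(h_1,k_8), S(h_2,k_8), S(h_3,k_8), S(k_4,k_8), S(k_6,k_8), S(k_7,k_8), S(h_1,k_9), S(h_2,k_9), S(h_3,k_9), S(k_4,k_9), S(k_5,k_9), S(k_6,k_9), S(k_7,k_9), S(k_8,k_9)) all reduce to 0 modulo the current basis, so we have a Gröbner basis.
Inter-reduce: drop elements whose leading term is divisible by another's, tail-reduce, and make monic.
Reduced Gröbner basis: {r**2 + 8/29*r - 37/29, p - 58/33*r - 8/33, q - 29/33*r - 4/33}.

The two bases agree; hence the ideals are identical.

Yes, the ideals are equal.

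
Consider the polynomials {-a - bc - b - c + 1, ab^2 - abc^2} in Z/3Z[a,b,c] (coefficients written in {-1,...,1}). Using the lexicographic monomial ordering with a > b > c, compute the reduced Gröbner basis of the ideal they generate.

G = {a + bc + b + c - 1, b^3c + b^3 - b^2c^3 - b^2c^2 + b^2c - b^2 - bc^3 + bc^2}

f_1 = -a - bc - b - c + 1, LT = a.
f_2 = ab^2 - abc^2, LT = ab^2.

S(f_1,f_2): lcm = ab^2. S = abc^2 + b^3c + b^3 + b^2c - b^2.
  leading term abc^2: subtract (-bc^2)·f_1 from abc^2 + b^3c + b^3 + b^2c - b^2 → b^3c + b^3 - b^2c^3 - b^2c^2 + b^2c - b^2 - bc^3 + bc^2
  leading term b^3c: no divisor's leading term divides it; move b^3c to the remainder.
  leading term b^3: no divisor's leading term divides it; move b^3 to the remainder.
  leading term b^2c^3: no divisor's leading term divides it; move -b^2c^3 to the remainder.
  leading term b^2c^2: no divisor's leading term divides it; move -b^2c^2 to the remainder.
  leading term b^2c: no divisor's leading term divides it; move b^2c to the remainder.
  leading term b^2: no divisor's leading term divides it; move -b^2 to the remainder.
  leading term bc^3: no divisor's leading term divides it; move -bc^3 to the remainder.
  leading term bc^2: no divisor's leading term divides it; move bc^2 to the remainder.
  remainder b^3c + b^3 - b^2c^3 - b^2c^2 + b^2c - b^2 - bc^3 + bc^2 ≠ 0; add g_3 = b^3c + b^3 - b^2c^3 - b^2c^2 + b^2c - b^2 - bc^3 + bc^2 to the basis.

The other S-polynomials (S(f_1,g_3), S(f_2,g_3)) all reduce to 0 modulo the current basis, so we have a Gröbner basis.
Inter-reduce: drop elements whose leading term is divisible by another's, tail-reduce, and make monic.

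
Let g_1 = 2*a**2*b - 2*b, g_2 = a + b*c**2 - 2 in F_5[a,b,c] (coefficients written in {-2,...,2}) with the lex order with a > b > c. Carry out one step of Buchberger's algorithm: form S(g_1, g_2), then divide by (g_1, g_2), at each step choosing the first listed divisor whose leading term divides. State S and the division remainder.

lcm(LM(g_1), LM(g_2)) = a**2*b.
S = (lcm/LT(g_1))·g_1 − (lcm/LT(g_2))·g_2 = -a*b**2*c**2 + 2*a*b - b.
Reduce S modulo (g_1, g_2) in that order:
  leading term a*b**2*c**2: subtract (-b**2*c**2)·g_2 from -a*b**2*c**2 + 2*a*b - b → 2*a*b + b**3*c**4 - 2*b**2*c**2 - b
  leading term a*b: subtract (2*b)·g_2 from 2*a*b + b**3*c**4 - 2*b**2*c**2 - b → b**3*c**4 + b**2*c**2 - 2*b
  leading term b**3*c**4: no divisor's leading term divides it; move b**3*c**4 to the remainder.
  leading term b**2*c**2: no divisor's leading term divides it; move b**2*c**2 to the remainder.
  leading term b: no divisor's leading term divides it; move -2*b to the remainder.
The remainder b**3*c**4 + b**2*c**2 - 2*b is nonzero, so it would be added as the next basis element.

S(g_1, g_2) = -a*b**2*c**2 + 2*a*b - b; remainder on division = b**3*c**4 + b**2*c**2 - 2*b.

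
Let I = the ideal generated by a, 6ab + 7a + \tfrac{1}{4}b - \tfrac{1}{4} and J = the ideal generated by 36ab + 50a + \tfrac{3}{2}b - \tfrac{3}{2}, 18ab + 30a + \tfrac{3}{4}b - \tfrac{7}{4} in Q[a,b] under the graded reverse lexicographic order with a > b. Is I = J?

Since reduced Gröbner bases are canonical representatives of ideals under a given ordering, it suffices to compute and compare them.
Buchberger on the first generating set:
f_1 = a, LT = a.
f_2 = 6ab + 7a + \tfrac{1}{4}b - \tfrac{1}{4}, LT = ab.

S(f_1,f_2): lcm = ab. S = -\tfrac{7}{6}a - \tfrac{1}{24}b + \tfrac{1}{24}.
  leading term a: subtract (-\tfrac{7}{6})·f_1 from -\tfrac{7}{6}a - \tfrac{1}{24}b + \tfrac{1}{24} → -\tfrac{1}{24}b + \tfrac{1}{24}
  leading term b: no divisor's leading term divides it; move -\tfrac{1}{24}b to the remainder.
  leading term 1: no divisor's leading term divides it; move \tfrac{1}{24} to the remainder.
  remainder -\tfrac{1}{24}b + \tfrac{1}{24} ≠ 0; add g_3 = -\tfrac{1}{24}b + \tfrac{1}{24} to the basis.

S(f_1,g_3): leading monomials are coprime, so the S-polynomial reduces to 0 (Buchberger's first criterion).
S(f_2,g_3): lcm = ab. S = \tfrac{13}{6}a + \tfrac{1}{24}b - \tfrac{1}{24}.
  leading term a: subtract (\tfrac{13}{6})·f_1 from \tfrac{13}{6}a + \tfrac{1}{24}b - \tfrac{1}{24} → \tfrac{1}{24}b - \tfrac{1}{24}
  leading term b: subtract (-1)·g_3 from \tfrac{1}{24}b - \tfrac{1}{24} → 0
  remainder 0.

Every S-polynomial of the final basis reduces to 0, so we have a Gröbner basis.
Inter-reduce: drop elements whose leading term is divisible by another's, tail-reduce, and make monic.
Reduced Gröbner basis: {a, b - 1}.

Buchberger on the second generating set:
h_1 = 36ab + 50a + \tfrac{3}{2}b - \tfrac{3}{2}, LT = ab.
h_2 = 18ab + 30a + \tfrac{3}{4}b - \tfrac{7}{4}, LT = ab.

S(h_1,h_2): lcm = ab. S = -\tfrac{5}{18}a + \tfrac{1}{18}.
  leading term a: no divisor's leading term divides it; move -\tfrac{5}{18}a to the remainder.
  leading term 1: no divisor's leading term divides it; move \tfrac{1}{18} to the remainder.
  remainder -\tfrac{5}{18}a + \tfrac{1}{18} ≠ 0; add k_3 = -\tfrac{5}{18}a + \tfrac{1}{18} to the basis.

S(h_1,k_3): lcm = ab. S = \tfrac{25}{18}a + \tfrac{29}{120}b - \tfrac{1}{24}.
  leading term a: subtract (-5)·k_3 from \tfrac{25}{18}a + \tfrac{29}{120}b - \tfrac{1}{24} → \tfrac{29}{120}b + \tfrac{17}{72}
  leading term b: no divisor's leading term divides it; move \tfrac{29}{120}b to the remainder.
  leading term 1: no divisor's leading term divides it; move \tfrac{17}{72} to the remainder.
  remainder \tfrac{29}{120}b + \tfrac{17}{72} ≠ 0; add k_4 = \tfrac{29}{120}b + \tfrac{17}{72} to the basis.

S(h_2,k_3): lcm = ab. S = \tfrac{5}{3}a + \tfrac{29}{120}b - \tfrac{7}{72}.
  leading term a: subtract (-6)·k_3 from \tfrac{5}{3}a + \tfrac{29}{120}b - \tfrac{7}{72} → \tfrac{29}{120}b + \tfrac{17}{72}
  leading term b: subtract (1)·k_4 from \tfrac{29}{120}b + \tfrac{17}{72} → 0
  remainder 0.

S(h_1,k_4): lcm = ab. S = \tfrac{215}{522}a + \tfrac{1}{24}b - \tfrac{1}{24}.
  leading term a: subtract (-\tfrac{43}{29})·k_3 from \tfrac{215}{522}a + \tfrac{1}{24}b - \tfrac{1}{24} → \tfrac{1}{24}b + \tfrac{85}{2088}
  leading term b: subtract (\tfrac{5}{29})·k_4 from \tfrac{1}{24}b + \tfrac{85}{2088} → 0
  remainder 0.

S(h_2,k_4): lcm = ab. S = \tfrac{20}{29}a + \tfrac{1}{24}b - \tfrac{7}{72}.
  leading term a: subtract (-\tfrac{72}{29})·k_3 from \tfrac{20}{29}a + \tfrac{1}{24}b - \tfrac{7}{72} → \tfrac{1}{24}b + \tfrac{85}{2088}
  leading term b: subtract (\tfrac{5}{29})·k_4 from \tfrac{1}{24}b + \tfrac{85}{2088} → 0
  remainder 0.

S(k_3,k_4): leading monomials are coprime, so the S-polynomial reduces to 0 (Buchberger's first criterion).
Every S-polynomial of the final basis reduces to 0, so we have a Gröbner basis.
Inter-reduce: drop elements whose leading term is divisible by another's, tail-reduce, and make monic.
Reduced Gröbner basis: {a - \tfrac{1}{5}, b + \tfrac{85}{87}}.

Since the reduced bases disagree, the two ideals are not the same.

No, the ideals differ.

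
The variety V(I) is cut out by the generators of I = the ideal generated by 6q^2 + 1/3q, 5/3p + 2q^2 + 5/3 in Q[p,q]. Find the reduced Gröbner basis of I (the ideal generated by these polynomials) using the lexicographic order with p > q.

G = {p - 1/15q + 1, q^2 + 1/18q}

f_1 = 6q^2 + 1/3q, LT = q^2.
f_2 = 5/3p + 2q^2 + 5/3, LT = p.

The S-polynomials (S(f_1,f_2)) all reduce to 0 modulo the current basis, so we have a Gröbner basis.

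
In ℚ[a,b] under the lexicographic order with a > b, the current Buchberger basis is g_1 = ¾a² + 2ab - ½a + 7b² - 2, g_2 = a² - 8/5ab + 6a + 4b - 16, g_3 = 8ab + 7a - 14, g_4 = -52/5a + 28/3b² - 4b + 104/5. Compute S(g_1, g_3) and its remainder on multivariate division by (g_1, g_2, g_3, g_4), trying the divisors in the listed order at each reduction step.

S(g_1, g_3) = -⅞a² + 8/3ab² - ⅔ab + 7/4a + 28/3b³ - 8/3b; remainder on division = 28/3b³ + 1519/156b² + 69/52b.

lcm(LM(g_1), LM(g_3)) = a²b.
S = (lcm/LT(g_1))·g_1 − (lcm/LT(g_3))·g_3 = -⅞a² + 8/3ab² - ⅔ab + 7/4a + 28/3b³ - 8/3b.
Reduce S modulo (g_1, g_2, g_3, g_4) in that order:
  leading term a²: subtract (-7/6)·g_1 from -⅞a² + 8/3ab² - ⅔ab + 7/4a + 28/3b³ - 8/3b → 8/3ab² + 5/3ab + 7/6a + 28/3b³ + 49/6b² - 8/3b - 7/3
  leading term ab²: subtract (⅓b)·g_3 from 8/3ab² + 5/3ab + 7/6a + 28/3b³ + 49/6b² - 8/3b - 7/3 → -⅔ab + 7/6a + 28/3b³ + 49/6b² + 2b - 7/3
  leading term ab: subtract (-1/12)·g_3 from -⅔ab + 7/6a + 28/3b³ + 49/6b² + 2b - 7/3 → 7/4a + 28/3b³ + 49/6b² + 2b - 7/2
  leading term a: subtract (-35/208)·g_4 from 7/4a + 28/3b³ + 49/6b² + 2b - 7/2 → 28/3b³ + 1519/156b² + 69/52b
  leading term b³: no divisor's leading term divides it; move 28/3b³ to the remainder.
  leading term b²: no divisor's leading term divides it; move 1519/156b² to the remainder.
  leading term b: no divisor's leading term divides it; move 69/52b to the remainder.
The remainder 28/3b³ + 1519/156b² + 69/52b is nonzero, so it would be added as the next basis element.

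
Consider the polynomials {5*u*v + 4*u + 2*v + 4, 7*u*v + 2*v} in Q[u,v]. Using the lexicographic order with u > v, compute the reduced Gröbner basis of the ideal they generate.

G = {u + 1/7*v + 1, v**2 + 5*v}

f_1 = 5*u*v + 4*u + 2*v + 4, LT = u*v.
f_2 = 7*u*v + 2*v, LT = u*v.

S(f_1,f_2): lcm = u*v. S = 4/5*u + 4/35*v + 4/5.
  leading term u: no divisor's leading term divides it; move 4/5*u to the remainder.
  leading term v: no divisor's leading term divides it; move 4/35*v to the remainder.
  leading term 1: no divisor's leading term divides it; move 4/5 to the remainder.
  remainder 4/5*u + 4/35*v + 4/5 ≠ 0; add g_3 = 4/5*u + 4/35*v + 4/5 to the basis.

S(f_1,g_3): lcm = u*v. S = 4/5*u - 1/7*v**2 - 3/5*v + 4/5.
  leading term u: subtract (1)·g_3 from 4/5*u - 1/7*v**2 - 3/5*v + 4/5 → -1/7*v**2 - 5/7*v
  leading term v**2: no divisor's leading term divides it; move -1/7*v**2 to the remainder.
  leading term v: no divisor's leading term divides it; move -5/7*v to the remainder.
  remainder -1/7*v**2 - 5/7*v ≠ 0; add g_4 = -1/7*v**2 - 5/7*v to the basis.

The other S-polynomials (S(f_2,g_3), S(f_1,g_4), S(f_2,g_4), S(g_3,g_4)) all reduce to 0 modulo the current basis, so we have a Gröbner basis.
Inter-reduce: drop elements whose leading term is divisible by another's, tail-reduce, and make monic.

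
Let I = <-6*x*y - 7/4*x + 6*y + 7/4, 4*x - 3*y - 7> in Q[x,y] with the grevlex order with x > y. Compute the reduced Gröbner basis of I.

f_1 = -6*x*y - 7/4*x + 6*y + 7/4, LT = x*y.
f_2 = 4*x - 3*y - 7, LT = x.

S(f_1,f_2): lcm = x*y. S = 3/4*y**2 + 7/24*x + 3/4*y - 7/24.
  leading term y**2: no divisor's leading term divides it; move 3/4*y**2 to the remainder.
  leading term x: subtract (7/96)·f_2 from 7/24*x + 3/4*y - 7/24 → 31/32*y + 7/32
  leading term y: no divisor's leading term divides it; move 31/32*y to the remainder.
  leading term 1: no divisor's leading term divides it; move 7/32 to the remainder.
  remainder 3/4*y**2 + 31/32*y + 7/32 ≠ 0; add g_3 = 3/4*y**2 + 31/32*y + 7/32 to the basis.

The other S-polynomials (S(f_1,g_3), S(f_2,g_3)) all reduce to 0 modulo the current basis, so we have a Gröbner basis.
Inter-reduce: drop elements whose leading term is divisible by another's, tail-reduce, and make monic.

G = {y**2 + 31/24*y + 7/24, x - 3/4*y - 7/4}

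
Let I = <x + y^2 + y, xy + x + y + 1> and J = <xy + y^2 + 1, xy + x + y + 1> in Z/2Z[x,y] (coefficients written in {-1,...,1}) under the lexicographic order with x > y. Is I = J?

Two ideals are equal iff their reduced Gröbner bases coincide (the reduced basis is unique for a fixed ordering).
Buchberger on the first generating set:
f_1 = x + y^2 + y, LT = x.
f_2 = xy + x + y + 1, LT = xy.

S(f_1,f_2): lcm = xy. S = x + y^3 + y^2 + y + 1.
  leading term x: subtract (1)·f_1 from x + y^3 + y^2 + y + 1 → y^3 + 1
  leading term y^3: no divisor's leading term divides it; move y^3 to the remainder.
  leading term 1: no divisor's leading term divides it; move 1 to the remainder.
  remainder y^3 + 1 ≠ 0; add g_3 = y^3 + 1 to the basis.

The other S-polynomials (S(f_1,g_3), S(f_2,g_3)) all reduce to 0 modulo the current basis, so we have a Gröbner basis.
Inter-reduce: drop elements whose leading term is divisible by another's, tail-reduce, and make monic.
Reduced Gröbner basis: {x + y^2 + y, y^3 + 1}.

Buchberger on the second generating set:
h_1 = xy + y^2 + 1, LT = xy.
h_2 = xy + x + y + 1, LT = xy.

S(h_1,h_2): lcm = xy. S = x + y^2 + y.
  leading term x: no divisor's leading term divides it; move x to the remainder.
  leading term y^2: no divisor's leading term divides it; move y^2 to the remainder.
  leading term y: no divisor's leading term divides it; move y to the remainder.
  remainder x + y^2 + y ≠ 0; add k_3 = x + y^2 + y to the basis.

S(h_1,k_3): lcm = xy. S = y^3 + 1.
  leading term y^3: no divisor's leading term divides it; move y^3 to the remainder.
  leading term 1: no divisor's leading term divides it; move 1 to the remainder.
  remainder y^3 + 1 ≠ 0; add k_4 = y^3 + 1 to the basis.

The other S-polynomials (S(h_2,k_3), S(h_1,k_4), S(h_2,k_4), S(k_3,k_4)) all reduce to 0 modulo the current basis, so we have a Gröbner basis.
Inter-reduce: drop elements whose leading term is divisible by another's, tail-reduce, and make monic.
Reduced Gröbner basis: {x + y^2 + y, y^3 + 1}.

The two bases agree; hence the ideals are identical.
The choice of monomial ordering does not affect the verdict — as long as both bases are computed under the same ordering, their equality decides ideal equality.

Yes, the ideals are equal.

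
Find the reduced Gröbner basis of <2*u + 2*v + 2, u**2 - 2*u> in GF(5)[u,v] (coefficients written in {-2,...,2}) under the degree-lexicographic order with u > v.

f_1 = 2*u + 2*v + 2, LT = u.
f_2 = u**2 - 2*u, LT = u**2.

S(f_1,f_2): lcm = u**2. S = u*v - 2*u.
  reduce S modulo (f_1, f_2):
  remainder -v**2 + v + 2 ≠ 0; add g_3 = -v**2 + v + 2 to the basis.

The other S-polynomials (S(f_1,g_3), S(f_2,g_3)) all reduce to 0 modulo the current basis, so we have a Gröbner basis.
Inter-reduce: drop elements whose leading term is divisible by another's, tail-reduce, and make monic.

G = {v**2 - v - 2, u + v + 1}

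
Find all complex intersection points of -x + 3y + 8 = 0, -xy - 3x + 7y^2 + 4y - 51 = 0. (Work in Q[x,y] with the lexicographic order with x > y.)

Compute a lex Gröbner basis by Buchberger's algorithm.
f_1 = -x + 3y + 8, LT = x.
f_2 = -xy - 3x + 7y^2 + 4y - 51, LT = xy.

S(f_1,f_2): lcm = xy. S = -3x + 4y^2 - 4y - 51.
  reduce S modulo (f_1, f_2):
  remainder 4y^2 - 13y - 75 ≠ 0; add h_3 = 4y^2 - 13y - 75 to the basis.

The other S-polynomials (S(f_1,h_3), S(f_2,h_3)) all reduce to 0 modulo the current basis, so we have a Gröbner basis.
Inter-reduce: drop elements whose leading term is divisible by another's, tail-reduce, and make monic.
Reduced Gröbner basis: {x - 3y - 8, y^2 - 13/4y - 75/4}.

From the last basis element, y^2 - 13/4y - 75/4 = 0, so y takes values in {-3, 25/4}. Each choice, substituted upward through the basis, yields the corresponding point(s) of the solution set.
  y = -3: the earlier basis element becomes x + 1 = 0, giving x = -1 — point (-1, -3).
  y = 25/4: the earlier basis element becomes x - 107/4 = 0, giving x = 107/4 — point (107/4, 25/4).

{(-1, -3), (107/4, 25/4)}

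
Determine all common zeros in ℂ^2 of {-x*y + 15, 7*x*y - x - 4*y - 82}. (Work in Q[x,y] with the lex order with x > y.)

Compute a lex Gröbner basis by Buchberger's algorithm.
f_1 = -x*y + 15, LT = x*y.
f_2 = 7*x*y - x - 4*y - 82, LT = x*y.

S(f_1,f_2): lcm = x*y. S = 1/7*x + 4/7*y - 23/7.
  leading term x: no divisor's leading term divides it; move 1/7*x to the remainder.
  leading term y: no divisor's leading term divides it; move 4/7*y to the remainder.
  leading term 1: no divisor's leading term divides it; move -23/7 to the remainder.
  remainder 1/7*x + 4/7*y - 23/7 ≠ 0; add h_3 = 1/7*x + 4/7*y - 23/7 to the basis.

S(f_1,h_3): lcm = x*y. S = -4*y**2 + 23*y - 15.
  leading term y**2: no divisor's leading term divides it; move -4*y**2 to the remainder.
  leading term y: no divisor's leading term divides it; move 23*y to the remainder.
  leading term 1: no divisor's leading term divides it; move -15 to the remainder.
  remainder -4*y**2 + 23*y - 15 ≠ 0; add h_4 = -4*y**2 + 23*y - 15 to the basis.

S(f_2,h_3): lcm = x*y. S = -1/7*x - 4*y**2 + 157/7*y - 82/7.
  leading term x: subtract (-1)·h_3 from -1/7*x - 4*y**2 + 157/7*y - 82/7 → -4*y**2 + 23*y - 15
  leading term y**2: subtract (1)·h_4 from -4*y**2 + 23*y - 15 → 0
  remainder 0.

S(f_1,h_4): lcm = x*y**2. S = 23/4*x*y - 15/4*x - 15*y.
  leading term x*y: subtract (-23/4)·f_1 from 23/4*x*y - 15/4*x - 15*y → -15/4*x - 15*y + 345/4
  leading term x: subtract (-105/4)·h_3 from -15/4*x - 15*y + 345/4 → 0
  remainder 0.

S(f_2,h_4): lcm = x*y**2. S = 157/28*x*y - 15/4*x - 4/7*y**2 - 82/7*y.
  leading term x*y: subtract (-157/28)·f_1 from 157/28*x*y - 15/4*x - 4/7*y**2 - 82/7*y → -15/4*x - 4/7*y**2 - 82/7*y + 2355/28
  leading term x: subtract (-105/4)·h_3 from -15/4*x - 4/7*y**2 - 82/7*y + 2355/28 → -4/7*y**2 + 23/7*y - 15/7
  leading term y**2: subtract (1/7)·h_4 from -4/7*y**2 + 23/7*y - 15/7 → 0
  remainder 0.

S(h_3,h_4): leading monomials are coprime, so the S-polynomial reduces to 0 (Buchberger's first criterion).
Every S-polynomial of the final basis reduces to 0, so we have a Gröbner basis.
Inter-reduce: drop elements whose leading term is divisible by another's, tail-reduce, and make monic.
Reduced Gröbner basis: {x + 4*y - 23, y**2 - 23/4*y + 15/4}.

Elimination: the polynomial y**2 - 23/4*y + 15/4 lies in the elimination ideal for y, so y ∈ {3/4, 5}. For each such y, the remaining basis elements (now univariate) give the rest of the solution.
  y = 3/4: the earlier basis element becomes x - 20 = 0, giving x = 20 — point (20, 3/4).
  y = 5: the earlier basis element becomes x - 3 = 0, giving x = 3 — point (3, 5).
Substituting each solution back into the original system confirms all equations vanish.

{(20, 3/4), (3, 5)}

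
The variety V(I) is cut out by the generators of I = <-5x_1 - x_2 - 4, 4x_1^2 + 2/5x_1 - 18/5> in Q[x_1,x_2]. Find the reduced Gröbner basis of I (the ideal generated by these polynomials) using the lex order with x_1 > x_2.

The reduced Gröbner basis is the canonical form of the ideal for this ordering.

f_1 = -5x_1 - x_2 - 4, LT = x_1.
f_2 = 4x_1^2 + 2/5x_1 - 18/5, LT = x_1^2.

S(f_1,f_2): lcm = x_1^2. S = 1/5x_1x_2 + 7/10x_1 + 9/10.
  reduce S modulo (f_1, f_2):
  remainder -1/25x_2^2 - 3/10x_2 + 17/50 ≠ 0; add g_3 = -1/25x_2^2 - 3/10x_2 + 17/50 to the basis.

The other S-polynomials (S(f_1,g_3), S(f_2,g_3)) all reduce to 0 modulo the current basis, so we have a Gröbner basis.
Inter-reduce: drop elements whose leading term is divisible by another's, tail-reduce, and make monic.

G = {x_1 + 1/5x_2 + 4/5, x_2^2 + 15/2x_2 - 17/2}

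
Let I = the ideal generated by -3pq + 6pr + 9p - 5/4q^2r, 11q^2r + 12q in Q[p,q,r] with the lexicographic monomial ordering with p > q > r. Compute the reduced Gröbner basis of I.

G = {pq - 2pr - 3p - 5/11q, pr^3 + 3pr^2 + 123/44pr + 9/11p + 5/22qr^2 + 15/44qr, q^2r + 12/11q}

f_1 = -3pq + 6pr + 9p - 5/4q^2r, LT = pq.
f_2 = 11q^2r + 12q, LT = q^2r.

S(f_1,f_2): lcm = pq^2r. S = -2pqr^2 - 3pqr - 12/11pq + 5/12q^3r^2.
  leading term pqr^2: subtract (2/3r^2)·f_1 from -2pqr^2 - 3pqr - 12/11pq + 5/12q^3r^2 → -3pqr - 12/11pq - 4pr^3 - 6pr^2 + 5/12q^3r^2 + 5/6q^2r^3
  leading term pqr: subtract (r)·f_1 from -3pqr - 12/11pq - 4pr^3 - 6pr^2 + 5/12q^3r^2 + 5/6q^2r^3 → -12/11pq - 4pr^3 - 12pr^2 - 9pr + 5/12q^3r^2 + 5/6q^2r^3 + 5/4q^2r^2
  leading term pq: subtract (4/11)·f_1 from -12/11pq - 4pr^3 - 12pr^2 - 9pr + 5/12q^3r^2 + 5/6q^2r^3 + 5/4q^2r^2 → -4pr^3 - 12pr^2 - 123/11pr - 36/11p + 5/12q^3r^2 + 5/6q^2r^3 + 5/4q^2r^2 + 5/11q^2r
  leading term pr^3: no divisor's leading term divides it; move -4pr^3 to the remainder.
  leading term pr^2: no divisor's leading term divides it; move -12pr^2 to the remainder.
  leading term pr: no divisor's leading term divides it; move -123/11pr to the remainder.
  leading term p: no divisor's leading term divides it; move -36/11p to the remainder.
  leading term q^3r^2: subtract (5/132qr)·f_2 from 5/12q^3r^2 + 5/6q^2r^3 + 5/4q^2r^2 + 5/11q^2r → 5/6q^2r^3 + 5/4q^2r^2
  leading term q^2r^3: subtract (5/66r^2)·f_2 from 5/6q^2r^3 + 5/4q^2r^2 → 5/4q^2r^2 - 10/11qr^2
  leading term q^2r^2: subtract (5/44r)·f_2 from 5/4q^2r^2 - 10/11qr^2 → -10/11qr^2 - 15/11qr
  leading term qr^2: no divisor's leading term divides it; move -10/11qr^2 to the remainder.
  leading term qr: no divisor's leading term divides it; move -15/11qr to the remainder.
  remainder -4pr^3 - 12pr^2 - 123/11pr - 36/11p - 10/11qr^2 - 15/11qr ≠ 0; add g_3 = -4pr^3 - 12pr^2 - 123/11pr - 36/11p - 10/11qr^2 - 15/11qr to the basis.

The other S-polynomials (S(f_1,g_3), S(f_2,g_3)) all reduce to 0 modulo the current basis, so we have a Gröbner basis.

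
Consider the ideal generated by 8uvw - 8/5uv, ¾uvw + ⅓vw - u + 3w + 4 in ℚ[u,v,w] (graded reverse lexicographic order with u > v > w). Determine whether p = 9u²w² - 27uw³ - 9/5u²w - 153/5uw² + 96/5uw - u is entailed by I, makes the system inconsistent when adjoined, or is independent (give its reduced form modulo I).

9u²w² - 27uw³ - 9/5u²w - 153/5uw² + 96/5uw - u is independent of I; its normal form modulo I is 12uw - u.

First compute the reduced Gröbner basis of I by Buchberger's algorithm.
f_1 = 8uvw - 8/5uv, LT = uvw.
f_2 = ¾uvw + ⅓vw - u + 3w + 4, LT = uvw.

S(f_1,f_2): lcm = uvw. S = -⅕uv - 4/9vw + 4/3u - 4w - 16/3.
  reduce S modulo (f_1, f_2):
  remainder -⅕uv - 4/9vw + 4/3u - 4w - 16/3 ≠ 0; add h_3 = -⅕uv - 4/9vw + 4/3u - 4w - 16/3 to the basis.

S(f_1,h_3): lcm = uvw. S = -20/9vw² - ⅕uv + 20/3uw - 20w² - 80/3w.
  reduce S modulo (f_1, f_2, h_3):
  remainder -20/9vw² + 20/3uw + 4/9vw - 20w² - 4/3u - 68/3w + 16/3 ≠ 0; add h_4 = -20/9vw² + 20/3uw + 4/9vw - 20w² - 4/3u - 68/3w + 16/3 to the basis.

S(f_1,h_4): lcm = uvw². S = 3u²w - 9uw² - ⅗u² - 51/5uw + 12/5u.
  reduce S modulo (f_1, f_2, h_3, h_4):
  remainder 3u²w - 9uw² - ⅗u² - 51/5uw + 12/5u ≠ 0; add h_5 = 3u²w - 9uw² - ⅗u² - 51/5uw + 12/5u to the basis.

The other S-polynomials (S(f_2,h_3), S(f_2,h_4), S(h_3,h_4), S(f_1,h_5), S(f_2,h_5), S(h_3,h_5), S(h_4,h_5)) all reduce to 0 modulo the current basis, so we have a Gröbner basis.
Inter-reduce: drop elements whose leading term is divisible by another's, tail-reduce, and make monic.
Reduced Gröbner basis: {u²w - 3uw² - ⅕u² - 17/5uw + ⅘u, vw² - 3uw - ⅕vw + 9w² + ⅗u + 51/5w - 12/5, uv + 20/9vw - 20/3u + 20w + 80/3}.
Label its elements g_1 = u²w - 3uw² - ⅕u² - 17/5uw + ⅘u, g_2 = vw² - 3uw - ⅕vw + 9w² + ⅗u + 51/5w - 12/5, g_3 = uv + 20/9vw - 20/3u + 20w + 80/3.

Reduce p = 9u²w² - 27uw³ - 9/5u²w - 153/5uw² + 96/5uw - u modulo G:
  leading term u²w²: subtract (9w)·g_1 from 9u²w² - 27uw³ - 9/5u²w - 153/5uw² + 96/5uw - u → 12uw - u
  leading term uw: no divisor's leading term divides it; move 12uw to the remainder.
  leading term u: no divisor's leading term divides it; move -u to the remainder.
  normal form = 12uw - u.
The normal form is nonzero, so p ∉ I. Since p minus its normal form lies in I, I + (p) = I + (r) where r = 12uw - u; decide whether this ideal is the whole ring.
Run Buchberger on G together with r (pairs among the g_i already reduce to 0 since G is a Gröbner basis):
g_1 = u²w - 3uw² - ⅕u² - 17/5uw + ⅘u, LT = u²w.
g_2 = vw² - 3uw - ⅕vw + 9w² + ⅗u + 51/5w - 12/5, LT = vw².
g_3 = uv + 20/9vw - 20/3u + 20w + 80/3, LT = uv.
r = 12uw - u, LT = uw.

S(g_1,r): lcm = u²w. S = -3uw² - 7/60u² - 17/5uw + ⅘u.
  reduce S modulo (g_1, g_2, g_3, r):
  remainder -7/60u² + 119/240u ≠ 0; add m_5 = -7/60u² + 119/240u to the basis.

S(g_2,r): lcm = uvw². S = -3u²w - 7/60uvw + 9uw² + ⅗u² + 51/5uw - 12/5u.
  reduce S modulo (g_1, g_2, g_3, r, m_5):
  remainder 7/135vw - 7/45u + 7/15w + 28/45 ≠ 0; add m_6 = 7/135vw - 7/45u + 7/15w + 28/45 to the basis.

The other S-polynomials (S(g_1,g_2), S(g_1,g_3), S(g_2,g_3), S(g_3,r), S(g_1,m_5), S(g_2,m_5), S(g_3,m_5), S(r,m_5), S(g_1,m_6), S(g_2,m_6), S(g_3,m_6), S(r,m_6), S(m_5,m_6)) all reduce to 0 modulo the current basis, so we have a Gröbner basis.
Inter-reduce: drop elements whose leading term is divisible by another's, tail-reduce, and make monic.
Reduced Gröbner basis: {u² - 17/4u, uv, uw - 1/12u, vw - 3u + 9w + 12}.
The reduced Gröbner basis of I + (p) is {u² - 17/4u, uv, uw - 1/12u, vw - 3u + 9w + 12} ≠ {1}, a proper ideal, so the enlarged system stays consistent: p is independent of I, with normal form 12uw - u.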